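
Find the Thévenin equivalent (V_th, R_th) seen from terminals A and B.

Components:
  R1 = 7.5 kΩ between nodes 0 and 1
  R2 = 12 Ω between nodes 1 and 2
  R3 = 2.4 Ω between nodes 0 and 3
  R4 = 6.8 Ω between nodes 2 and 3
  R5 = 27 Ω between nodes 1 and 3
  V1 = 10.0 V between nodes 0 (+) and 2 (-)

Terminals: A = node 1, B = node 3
Step 1 — V_th is the open-circuit voltage V_A - V_B (nothing connected across the terminals).
Nodal analysis, taking node 2 as the 0 V reference.
Source V1 fixes V_0 = 10 V.
KCL at each unknown node (sum of currents leaving = 0; resistances in Ω):
  Node 1: (V_1 - 10)/7500 + (V_1 - 0)/12 + (V_1 - V_3)/27 = 0
  Node 3: (V_3 - 10)/2.4 + (V_3 - 0)/6.8 + (V_3 - V_1)/27 = 0
Collecting terms (coefficients in siemens):
  0.1205·V_1 - 0.03704·V_3 = 0.001333
  0.6008·V_3 - 0.03704·V_1 = 4.167
Determinant D = (0.1205)(0.6008) - (-0.03704)(-0.03704) = 0.07102
V_1 = [(0.001333)(0.6008) - (-0.03704)(4.167)]/D = 2.184 V
V_3 = [(0.1205)(4.167) - (0.001333)(-0.03704)]/D = 7.07 V
V_th = V_1 - V_3 = 2.184 - 7.07 = -4.886 V
Step 2 — R_th: zero the source — replace V1 by a short circuit (node 2 merges into node 0) — and find the resistance seen between A (node 1) and B (node 3).
Reduce the network between node 1 (A) and node 3 (B) by series/parallel combination:
  Rp1 = R1 ‖ R2 (parallel, both between nodes 0 and 1) = 1/(1/7500 + 1/12) = 11.98 Ω
  Rp2 = R3 ‖ R4 (parallel, both between nodes 0 and 3) = 1/(1/2.4 + 1/6.8) = 1.774 Ω
  Rs1 = Rp1 + Rp2 (series, joined only at node 0) = 11.98 + 1.774 = 13.75 Ω
  Rp3 = R5 ‖ Rs1 (parallel, both between nodes 1 and 3) = 1/(1/27 + 1/13.75) = 9.113 Ω
R_th = 9.113 Ω

Final answer: V_th = -4.886 V, R_th = 9.113 Ω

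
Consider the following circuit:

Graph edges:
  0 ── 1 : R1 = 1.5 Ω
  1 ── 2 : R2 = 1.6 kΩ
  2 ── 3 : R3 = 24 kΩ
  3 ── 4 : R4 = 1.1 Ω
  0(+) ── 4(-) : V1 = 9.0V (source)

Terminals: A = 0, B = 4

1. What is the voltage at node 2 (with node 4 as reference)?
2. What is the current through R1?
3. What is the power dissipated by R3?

Nodal analysis, taking node 4 as the 0 V reference.
Source V1 fixes V_0 = 9 V.
KCL at each unknown node (sum of currents leaving = 0; resistances in Ω):
  Node 1: (V_1 - 9)/1.5 + (V_1 - V_2)/1600 = 0
  Node 2: (V_2 - V_1)/1600 + (V_2 - V_3)/24000 = 0
  Node 3: (V_3 - V_2)/24000 + (V_3 - 0)/1.1 = 0
Collecting terms (coefficients in siemens):
  0.6673·V_1 - 0.000625·V_2 = 6
  0.0006667·V_2 - 0.000625·V_1 - 0.00004167·V_3 = 0
  0.9091·V_3 - 0.00004167·V_2 = 0
Solving these 3 simultaneous equations (Gaussian elimination) gives:
  V_1 = 8.999 V, V_2 = 8.437 V, V_3 = 0.0003867 V
Part 1:
  Read off the nodal solution: V_2 = 8.437 V
Part 2:
  I_R1 = (V_0 - V_1)/R1 = (9 - 8.999)/1.5 = 0.0003515 A
  Magnitude: I_R1 = 0.0003515 A
Part 3:
  I_R3 = (V_2 - V_3)/R3 = (8.437 - 0.0003867)/24000 = 0.0003515 A
  P_R3 = I_R3² × R3 = (0.0003515)² × 24000 = 0.002966 W

Final answers:
1. V_2 = 8.437 V
2. I_R1 = 0.0003515 A
3. P_R3 = 0.002966 W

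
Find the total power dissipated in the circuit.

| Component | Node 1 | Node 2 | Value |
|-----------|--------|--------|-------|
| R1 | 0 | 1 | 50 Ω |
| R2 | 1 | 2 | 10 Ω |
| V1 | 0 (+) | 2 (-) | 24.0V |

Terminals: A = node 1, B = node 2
Nodal analysis, taking node 2 as the 0 V reference.
Source V1 fixes V_0 = 24 V.
KCL at each unknown node (sum of currents leaving = 0; resistances in Ω):
  Node 1: (V_1 - 24)/50 + (V_1 - 0)/10 = 0
Collecting terms: 0.12 × V_1 = 0.48  =>  V_1 = 4 V
Power in each resistor, P = (ΔV)²/R:
  P_R1 = (24 - 4)²/50 = 8 W
  P_R2 = (4 - 0)²/10 = 1.6 W
P_total = P_R1 + P_R2 = 9.6 W

Final answer: 9.6 W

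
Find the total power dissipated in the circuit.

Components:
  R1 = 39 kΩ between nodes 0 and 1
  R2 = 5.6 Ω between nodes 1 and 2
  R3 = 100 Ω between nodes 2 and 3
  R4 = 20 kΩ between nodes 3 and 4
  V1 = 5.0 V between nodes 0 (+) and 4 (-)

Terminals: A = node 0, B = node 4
Nodal analysis, taking node 4 as the 0 V reference.
Source V1 fixes V_0 = 5 V.
KCL at each unknown node (sum of currents leaving = 0; resistances in Ω):
  Node 1: (V_1 - 5)/39000 + (V_1 - V_2)/5.6 = 0
  Node 2: (V_2 - V_1)/5.6 + (V_2 - V_3)/100 = 0
  Node 3: (V_3 - V_2)/100 + (V_3 - 0)/20000 = 0
Collecting terms (coefficients in siemens):
  0.1786·V_1 - 0.1786·V_2 = 0.0001282
  0.1886·V_2 - 0.1786·V_1 - 0.01·V_3 = 0
  0.01005·V_3 - 0.01·V_2 = 0
Solving these 3 simultaneous equations (Gaussian elimination) gives:
  V_1 = 1.701 V, V_2 = 1.7 V, V_3 = 1.692 V
Power in each resistor, P = (ΔV)²/R:
  P_R1 = (5 - 1.701)²/39000 = 0.0002791 W
  P_R2 = (1.701 - 1.7)²/5.6 = 0.00000004007 W
  P_R3 = (1.7 - 1.692)²/100 = 0.0000007156 W
  P_R4 = (1.692 - 0)²/20000 = 0.0001431 W
P_total = P_R1 + P_R2 + P_R3 + P_R4 = 0.000423 W

Final answer: 0.000423 W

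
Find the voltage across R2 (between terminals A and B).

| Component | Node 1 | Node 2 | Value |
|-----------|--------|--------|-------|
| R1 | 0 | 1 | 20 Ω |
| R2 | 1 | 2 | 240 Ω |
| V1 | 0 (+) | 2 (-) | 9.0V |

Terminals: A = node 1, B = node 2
R1 and R2 are in series across V1 (node 0 → node 1 → node 2), and the output A–B is taken across R2, so this is a voltage divider.
Series current: I = V1/(R1 + R2) = 9/(20 + 240) = 9/260 = 0.03462 A
V_R2 = I × R2 = V1 × R2/(R1 + R2) = 9 × 240/260 = 8.308 V

Final answer: 8.308 V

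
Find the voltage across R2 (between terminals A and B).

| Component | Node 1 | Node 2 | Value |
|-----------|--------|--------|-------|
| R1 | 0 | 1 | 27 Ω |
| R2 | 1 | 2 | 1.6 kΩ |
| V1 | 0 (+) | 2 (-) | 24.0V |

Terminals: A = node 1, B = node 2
R1 and R2 are in series across V1 (node 0 → node 1 → node 2), and the output A–B is taken across R2, so this is a voltage divider.
Series current: I = V1/(R1 + R2) = 24/(27 + 1600) = 24/1627 = 0.01475 A
V_R2 = I × R2 = V1 × R2/(R1 + R2) = 24 × 1600/1627 = 23.6 V

Final answer: 23.6 V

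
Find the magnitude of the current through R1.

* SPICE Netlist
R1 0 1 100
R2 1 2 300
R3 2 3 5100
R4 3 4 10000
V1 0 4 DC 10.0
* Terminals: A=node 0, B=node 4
Nodal analysis, taking node 4 as the 0 V reference.
Source V1 fixes V_0 = 10 V.
KCL at each unknown node (sum of currents leaving = 0; resistances in Ω):
  Node 1: (V_1 - 10)/100 + (V_1 - V_2)/300 = 0
  Node 2: (V_2 - V_1)/300 + (V_2 - V_3)/5100 = 0
  Node 3: (V_3 - V_2)/5100 + (V_3 - 0)/10000 = 0
Collecting terms (coefficients in siemens):
  0.01333·V_1 - 0.003333·V_2 = 0.1
  0.003529·V_2 - 0.003333·V_1 - 0.0001961·V_3 = 0
  0.0002961·V_3 - 0.0001961·V_2 = 0
Solving these 3 simultaneous equations (Gaussian elimination) gives:
  V_1 = 9.935 V, V_2 = 9.742 V, V_3 = 6.452 V
I_R1 = (V_0 - V_1)/R1 = (10 - 9.935)/100 = 0.0006452 A
|I_R1| = 0.0006452 A

Final answer: |I_R1| = 0.0006452 A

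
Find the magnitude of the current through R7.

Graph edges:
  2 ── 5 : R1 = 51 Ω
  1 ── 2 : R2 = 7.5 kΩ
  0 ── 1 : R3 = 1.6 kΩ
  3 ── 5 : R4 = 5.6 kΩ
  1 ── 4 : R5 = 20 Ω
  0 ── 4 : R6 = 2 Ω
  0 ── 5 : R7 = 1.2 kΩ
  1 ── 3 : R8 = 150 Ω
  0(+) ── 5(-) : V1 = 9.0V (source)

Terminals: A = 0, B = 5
Nodal analysis, taking node 5 as the 0 V reference.
Source V1 fixes V_0 = 9 V.
KCL at each unknown node (sum of currents leaving = 0; resistances in Ω):
  Node 1: (V_1 - V_2)/7500 + (V_1 - 9)/1600 + (V_1 - V_4)/20 + (V_1 - V_3)/150 = 0
  Node 2: (V_2 - 0)/51 + (V_2 - V_1)/7500 = 0
  Node 3: (V_3 - 0)/5600 + (V_3 - V_1)/150 = 0
  Node 4: (V_4 - V_1)/20 + (V_4 - 9)/2 = 0
Collecting terms (coefficients in siemens):
  0.05743·V_1 - 0.0001333·V_2 - 0.006667·V_3 - 0.05·V_4 = 0.005625
  0.01974·V_2 - 0.0001333·V_1 = 0
  0.006845·V_3 - 0.006667·V_1 = 0
  0.55·V_4 - 0.05·V_1 = 4.5
Solving these 4 simultaneous equations (Gaussian elimination) gives:
  V_1 = 8.941 V, V_2 = 0.06039 V, V_3 = 8.707 V, V_4 = 8.995 V
I_R7 = (V_0 - V_5)/R7 = (9 - 0)/1200 = 0.0075 A
|I_R7| = 0.0075 A

Final answer: |I_R7| = 0.0075 A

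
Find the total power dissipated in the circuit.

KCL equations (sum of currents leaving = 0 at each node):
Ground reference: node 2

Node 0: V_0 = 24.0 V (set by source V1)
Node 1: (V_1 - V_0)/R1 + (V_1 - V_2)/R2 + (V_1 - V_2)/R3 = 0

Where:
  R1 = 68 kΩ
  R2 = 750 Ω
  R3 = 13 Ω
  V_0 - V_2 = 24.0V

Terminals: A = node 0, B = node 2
Nodal analysis, taking node 2 as the 0 V reference.
Source V1 fixes V_0 = 24 V.
KCL at each unknown node (sum of currents leaving = 0; resistances in Ω):
  Node 1: (V_1 - 24)/68000 + (V_1 - 0)/750 + (V_1 - 0)/13 = 0
Collecting terms: 0.07827 × V_1 = 0.0003529  =>  V_1 = 0.004509 V
Power in each resistor, P = (ΔV)²/R:
  P_R1 = (24 - 0.004509)²/68000 = 0.008467 W
  P_R2 = (0.004509 - 0)²/750 = 0.00000002711 W
  P_R3 = (0.004509 - 0)²/13 = 0.000001564 W
P_total = P_R1 + P_R2 + P_R3 = 0.008469 W

Final answer: 0.008469 W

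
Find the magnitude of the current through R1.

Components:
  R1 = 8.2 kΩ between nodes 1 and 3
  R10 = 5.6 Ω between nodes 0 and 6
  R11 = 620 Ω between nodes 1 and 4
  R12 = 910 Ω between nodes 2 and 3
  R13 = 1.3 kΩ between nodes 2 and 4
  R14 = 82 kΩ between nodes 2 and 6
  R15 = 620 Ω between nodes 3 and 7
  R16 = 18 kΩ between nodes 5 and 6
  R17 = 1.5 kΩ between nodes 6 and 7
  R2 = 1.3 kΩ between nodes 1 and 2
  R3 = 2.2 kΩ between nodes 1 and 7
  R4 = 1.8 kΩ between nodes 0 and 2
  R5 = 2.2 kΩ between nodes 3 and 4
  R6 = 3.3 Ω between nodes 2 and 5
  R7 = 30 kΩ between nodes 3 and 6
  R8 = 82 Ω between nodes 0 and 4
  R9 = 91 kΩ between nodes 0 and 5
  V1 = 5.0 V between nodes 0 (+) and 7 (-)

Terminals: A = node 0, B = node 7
Nodal analysis, taking node 7 as the 0 V reference.
Source V1 fixes V_0 = 5 V.
KCL at each unknown node (sum of currents leaving = 0; resistances in Ω):
  Node 1: (V_1 - V_3)/8200 + (V_1 - V_2)/1300 + (V_1 - 0)/2200 + (V_1 - V_4)/620 = 0
  Node 2: (V_2 - V_1)/1300 + (V_2 - 5)/1800 + (V_2 - V_5)/3.3 + (V_2 - V_3)/910 + (V_2 - V_4)/1300 + (V_2 - V_6)/82000 = 0
  Node 3: (V_3 - V_1)/8200 + (V_3 - V_4)/2200 + (V_3 - V_6)/30000 + (V_3 - V_2)/910 + (V_3 - 0)/620 = 0
  Node 4: (V_4 - V_3)/2200 + (V_4 - 5)/82 + (V_4 - V_1)/620 + (V_4 - V_2)/1300 = 0
  Node 5: (V_5 - V_2)/3.3 + (V_5 - 5)/91000 + (V_5 - V_6)/18000 = 0
  Node 6: (V_6 - V_3)/30000 + (V_6 - 5)/5.6 + (V_6 - V_2)/82000 + (V_6 - V_5)/18000 + (V_6 - 0)/1500 = 0
Collecting terms (coefficients in siemens):
  0.002959·V_1 - 0.0007692·V_2 - 0.000122·V_3 - 0.001613·V_4 = 0
  0.3062·V_2 - 0.0007692·V_1 - 0.001099·V_3 - 0.0007692·V_4 - 0.303·V_5 - 0.0000122·V_6 = 0.002778
  0.003322·V_3 - 0.000122·V_1 - 0.001099·V_2 - 0.0004545·V_4 - 0.00003333·V_6 = 0
  0.01503·V_4 - 0.001613·V_1 - 0.0007692·V_2 - 0.0004545·V_3 = 0.06098
  0.3031·V_5 - 0.303·V_2 - 0.00005556·V_6 = 0.00005495
  0.1793·V_6 - 0.0000122·V_2 - 0.00003333·V_3 - 0.00005556·V_5 = 0.8929
Solving these 6 simultaneous equations (Gaussian elimination) gives:
  V_1 = 3.567 V, V_2 = 3.583 V, V_3 = 2.007 V, V_4 = 4.683 V
  V_5 = 3.583 V, V_6 = 4.98 V
I_R1 = (V_1 - V_3)/R1 = (3.567 - 2.007)/8200 = 0.0001903 A
|I_R1| = 0.0001903 A

Final answer: |I_R1| = 0.0001903 A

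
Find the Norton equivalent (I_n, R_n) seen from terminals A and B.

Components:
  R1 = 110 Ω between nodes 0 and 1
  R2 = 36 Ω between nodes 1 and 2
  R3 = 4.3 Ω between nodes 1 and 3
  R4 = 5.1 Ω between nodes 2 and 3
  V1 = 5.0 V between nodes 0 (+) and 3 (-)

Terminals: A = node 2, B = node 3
Find the Thévenin equivalent first; then I_n = V_th/R_th and R_n = R_th.
Step 1 — V_th is the open-circuit voltage V_A - V_B (nothing connected across the terminals).
Nodal analysis, taking node 3 as the 0 V reference.
Source V1 fixes V_0 = 5 V.
KCL at each unknown node (sum of currents leaving = 0; resistances in Ω):
  Node 1: (V_1 - 5)/110 + (V_1 - V_2)/36 + (V_1 - 0)/4.3 = 0
  Node 2: (V_2 - V_1)/36 + (V_2 - 0)/5.1 = 0
Collecting terms (coefficients in siemens):
  0.2694·V_1 - 0.02778·V_2 = 0.04545
  0.2239·V_2 - 0.02778·V_1 = 0
Determinant D = (0.2694)(0.2239) - (-0.02778)(-0.02778) = 0.05954
V_1 = [(0.04545)(0.2239) - (-0.02778)(0)]/D = 0.1709 V
V_2 = [(0.2694)(0) - (0.04545)(-0.02778)]/D = 0.02121 V
V_th = V_2 - V_3 = 0.02121 - 0 = 0.02121 V
Step 2 — R_th: zero the source — replace V1 by a short circuit (node 3 merges into node 0) — and find the resistance seen between A (node 2) and B (node 0).
Reduce the network between node 2 (A) and node 0 (B) by series/parallel combination:
  Rp1 = R1 ‖ R3 (parallel, both between nodes 0 and 1) = 1/(1/110 + 1/4.3) = 4.138 Ω
  Rs1 = R2 + Rp1 (series, joined only at node 1) = 36 + 4.138 = 40.14 Ω
  Rp2 = R4 ‖ Rs1 (parallel, both between nodes 0 and 2) = 1/(1/5.1 + 1/40.14) = 4.525 Ω
R_th = 4.525 Ω
I_n = V_th/R_th = 0.02121/4.525 = 0.004686 A, and R_n = R_th = 4.525 Ω

Final answer: I_n = 0.004686 A, R_n = 4.525 Ω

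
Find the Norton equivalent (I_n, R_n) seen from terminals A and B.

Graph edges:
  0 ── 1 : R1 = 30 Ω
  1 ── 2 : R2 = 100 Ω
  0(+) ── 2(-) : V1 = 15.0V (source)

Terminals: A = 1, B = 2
Find the Thévenin equivalent first; then I_n = V_th/R_th and R_n = R_th.
Step 1 — V_th is the open-circuit voltage V_A - V_B (nothing connected across the terminals).
Nodal analysis, taking node 2 as the 0 V reference.
Source V1 fixes V_0 = 15 V.
KCL at each unknown node (sum of currents leaving = 0; resistances in Ω):
  Node 1: (V_1 - 15)/30 + (V_1 - 0)/100 = 0
Collecting terms: 0.04333 × V_1 = 0.5  =>  V_1 = 11.54 V
V_th = V_1 - V_2 = 11.54 - 0 = 11.54 V
Step 2 — R_th: zero the source — replace V1 by a short circuit (node 2 merges into node 0) — and find the resistance seen between A (node 1) and B (node 0).
Reduce the network between node 1 (A) and node 0 (B) by series/parallel combination:
  Rp1 = R1 ‖ R2 (parallel, both between nodes 0 and 1) = 1/(1/30 + 1/100) = 23.08 Ω
R_th = 23.08 Ω
I_n = V_th/R_th = 11.54/23.08 = 0.5 A, and R_n = R_th = 23.08 Ω

Final answer: I_n = 0.5 A, R_n = 23.08 Ω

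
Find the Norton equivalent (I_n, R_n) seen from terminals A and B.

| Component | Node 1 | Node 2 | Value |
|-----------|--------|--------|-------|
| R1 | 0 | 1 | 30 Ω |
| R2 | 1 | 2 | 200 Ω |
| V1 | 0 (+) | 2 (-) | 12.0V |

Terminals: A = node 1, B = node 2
Find the Thévenin equivalent first; then I_n = V_th/R_th and R_n = R_th.
Step 1 — V_th is the open-circuit voltage V_A - V_B (nothing connected across the terminals).
Nodal analysis, taking node 2 as the 0 V reference.
Source V1 fixes V_0 = 12 V.
KCL at each unknown node (sum of currents leaving = 0; resistances in Ω):
  Node 1: (V_1 - 12)/30 + (V_1 - 0)/200 = 0
Collecting terms: 0.03833 × V_1 = 0.4  =>  V_1 = 10.43 V
V_th = V_1 - V_2 = 10.43 - 0 = 10.43 V
Step 2 — R_th: zero the source — replace V1 by a short circuit (node 2 merges into node 0) — and find the resistance seen between A (node 1) and B (node 0).
Reduce the network between node 1 (A) and node 0 (B) by series/parallel combination:
  Rp1 = R1 ‖ R2 (parallel, both between nodes 0 and 1) = 1/(1/30 + 1/200) = 26.09 Ω
R_th = 26.09 Ω
I_n = V_th/R_th = 10.43/26.09 = 0.4 A, and R_n = R_th = 26.09 Ω

Final answer: I_n = 0.4 A, R_n = 26.09 Ω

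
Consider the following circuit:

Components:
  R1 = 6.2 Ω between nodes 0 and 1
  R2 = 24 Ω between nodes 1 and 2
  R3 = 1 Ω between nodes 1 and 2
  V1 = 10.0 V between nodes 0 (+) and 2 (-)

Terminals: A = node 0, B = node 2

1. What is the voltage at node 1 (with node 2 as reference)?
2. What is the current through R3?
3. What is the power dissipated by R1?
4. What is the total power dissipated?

Nodal analysis, taking node 2 as the 0 V reference.
Source V1 fixes V_0 = 10 V.
KCL at each unknown node (sum of currents leaving = 0; resistances in Ω):
  Node 1: (V_1 - 10)/6.2 + (V_1 - 0)/24 + (V_1 - 0)/1 = 0
Collecting terms: 1.203 × V_1 = 1.613  =>  V_1 = 1.341 V
Part 1:
  Read off the nodal solution: V_1 = 1.341 V
Part 2:
  I_R3 = (V_1 - V_2)/R3 = (1.341 - 0)/1 = 1.341 A
  Magnitude: I_R3 = 1.341 A
Part 3:
  I_R1 = (V_0 - V_1)/R1 = (10 - 1.341)/6.2 = 1.397 A
  P_R1 = I_R1² × R1 = (1.397)² × 6.2 = 12.09 W
Part 4:
  Power in each resistor, P = (ΔV)²/R:
    P_R1 = (10 - 1.341)²/6.2 = 12.09 W
    P_R2 = (1.341 - 0)²/24 = 0.0749 W
    P_R3 = (1.341 - 0)²/1 = 1.798 W
  P_total = P_R1 + P_R2 + P_R3 = 13.97 W

Final answers:
1. V_1 = 1.341 V
2. I_R3 = 1.341 A
3. P_R1 = 12.09 W
4. P_total = 13.97 W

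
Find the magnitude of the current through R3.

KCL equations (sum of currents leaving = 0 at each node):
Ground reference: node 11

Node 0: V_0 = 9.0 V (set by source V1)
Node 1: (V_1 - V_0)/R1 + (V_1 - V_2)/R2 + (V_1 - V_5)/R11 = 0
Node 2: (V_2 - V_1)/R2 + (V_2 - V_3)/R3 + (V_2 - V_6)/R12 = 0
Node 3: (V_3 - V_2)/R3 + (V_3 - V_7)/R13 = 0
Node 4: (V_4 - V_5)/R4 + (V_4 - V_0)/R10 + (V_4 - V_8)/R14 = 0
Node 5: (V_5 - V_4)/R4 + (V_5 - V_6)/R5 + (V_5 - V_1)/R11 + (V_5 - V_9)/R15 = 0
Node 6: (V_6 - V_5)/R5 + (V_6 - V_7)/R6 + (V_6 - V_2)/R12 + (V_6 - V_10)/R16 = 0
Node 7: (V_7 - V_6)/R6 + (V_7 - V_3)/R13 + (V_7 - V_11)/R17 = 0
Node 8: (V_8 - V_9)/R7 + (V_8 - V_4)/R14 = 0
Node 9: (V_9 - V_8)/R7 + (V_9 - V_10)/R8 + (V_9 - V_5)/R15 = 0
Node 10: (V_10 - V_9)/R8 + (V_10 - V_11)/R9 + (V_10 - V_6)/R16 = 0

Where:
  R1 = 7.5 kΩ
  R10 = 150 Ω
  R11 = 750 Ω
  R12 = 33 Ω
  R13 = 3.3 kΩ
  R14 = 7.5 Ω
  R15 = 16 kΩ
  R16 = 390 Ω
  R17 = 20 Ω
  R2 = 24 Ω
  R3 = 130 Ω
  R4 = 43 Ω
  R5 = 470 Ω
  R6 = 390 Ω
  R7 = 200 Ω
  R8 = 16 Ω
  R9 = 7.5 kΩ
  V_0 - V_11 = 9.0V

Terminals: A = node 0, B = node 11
Nodal analysis, taking node 11 as the 0 V reference.
Source V1 fixes V_0 = 9 V.
KCL at each unknown node (sum of currents leaving = 0; resistances in Ω):
  Node 1: (V_1 - 9)/7500 + (V_1 - V_2)/24 + (V_1 - V_5)/750 = 0
  Node 2: (V_2 - V_1)/24 + (V_2 - V_3)/130 + (V_2 - V_6)/33 = 0
  Node 3: (V_3 - V_2)/130 + (V_3 - V_7)/3300 = 0
  Node 4: (V_4 - V_5)/43 + (V_4 - 9)/150 + (V_4 - V_8)/7.5 = 0
  Node 5: (V_5 - V_4)/43 + (V_5 - V_6)/470 + (V_5 - V_1)/750 + (V_5 - V_9)/16000 = 0
  Node 6: (V_6 - V_5)/470 + (V_6 - V_7)/390 + (V_6 - V_2)/33 + (V_6 - V_10)/390 = 0
  Node 7: (V_7 - V_6)/390 + (V_7 - V_3)/3300 + (V_7 - 0)/20 = 0
  Node 8: (V_8 - V_9)/200 + (V_8 - V_4)/7.5 = 0
  Node 9: (V_9 - V_8)/200 + (V_9 - V_10)/16 + (V_9 - V_5)/16000 = 0
  Node 10: (V_10 - V_9)/16 + (V_10 - 0)/7500 + (V_10 - V_6)/390 = 0
Collecting terms (coefficients in siemens):
  0.04313·V_1 - 0.04167·V_2 - 0.001333·V_5 = 0.0012
  0.07966·V_2 - 0.04167·V_1 - 0.007692·V_3 - 0.0303·V_6 = 0
  0.007995·V_3 - 0.007692·V_2 - 0.000303·V_7 = 0
  0.1633·V_4 - 0.02326·V_5 - 0.1333·V_8 = 0.06
  0.02678·V_5 - 0.001333·V_1 - 0.02326·V_4 - 0.002128·V_6 - 0.0000625·V_9 = 0
  0.03756·V_6 - 0.0303·V_2 - 0.002128·V_5 - 0.002564·V_7 - 0.002564·V_10 = 0
  0.05287·V_7 - 0.000303·V_3 - 0.002564·V_6 = 0
  0.1383·V_8 - 0.1333·V_4 - 0.005·V_9 = 0
  0.06756·V_9 - 0.0000625·V_5 - 0.005·V_8 - 0.0625·V_10 = 0
  0.0652·V_10 - 0.002564·V_6 - 0.0625·V_9 = 0
Solving these 10 simultaneous equations (Gaussian elimination) gives:
  V_1 = 4.673 V, V_2 = 4.591 V, V_3 = 4.426 V, V_4 = 7.13 V
  V_5 = 6.798 V, V_6 = 4.52 V, V_7 = 0.2446 V, V_8 = 7.095 V
  V_9 = 6.147 V, V_10 = 6.07 V
I_R3 = (V_2 - V_3)/R3 = (4.591 - 4.426)/130 = 0.001267 A
|I_R3| = 0.001267 A

Final answer: |I_R3| = 0.001267 A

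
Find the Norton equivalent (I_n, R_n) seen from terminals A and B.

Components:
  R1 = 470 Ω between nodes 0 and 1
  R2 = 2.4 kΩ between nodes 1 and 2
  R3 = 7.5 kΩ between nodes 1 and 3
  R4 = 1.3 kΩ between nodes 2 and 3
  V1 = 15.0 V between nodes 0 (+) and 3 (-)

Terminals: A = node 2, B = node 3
Find the Thévenin equivalent first; then I_n = V_th/R_th and R_n = R_th.
Step 1 — V_th is the open-circuit voltage V_A - V_B (nothing connected across the terminals).
Nodal analysis, taking node 3 as the 0 V reference.
Source V1 fixes V_0 = 15 V.
KCL at each unknown node (sum of currents leaving = 0; resistances in Ω):
  Node 1: (V_1 - 15)/470 + (V_1 - V_2)/2400 + (V_1 - 0)/7500 = 0
  Node 2: (V_2 - V_1)/2400 + (V_2 - 0)/1300 = 0
Collecting terms (coefficients in siemens):
  0.002678·V_1 - 0.0004167·V_2 = 0.03191
  0.001186·V_2 - 0.0004167·V_1 = 0
Determinant D = (0.002678)(0.001186) - (-0.0004167)(-0.0004167) = 0.000003002
V_1 = [(0.03191)(0.001186) - (-0.0004167)(0)]/D = 12.61 V
V_2 = [(0.002678)(0) - (0.03191)(-0.0004167)]/D = 4.43 V
V_th = V_2 - V_3 = 4.43 - 0 = 4.43 V
Step 2 — R_th: zero the source — replace V1 by a short circuit (node 3 merges into node 0) — and find the resistance seen between A (node 2) and B (node 0).
Reduce the network between node 2 (A) and node 0 (B) by series/parallel combination:
  Rp1 = R1 ‖ R3 (parallel, both between nodes 0 and 1) = 1/(1/470 + 1/7500) = 442.3 Ω
  Rs1 = R2 + Rp1 (series, joined only at node 1) = 2400 + 442.3 = 2842 Ω
  Rp2 = R4 ‖ Rs1 (parallel, both between nodes 0 and 2) = 1/(1/1300 + 1/2842) = 892 Ω
R_th = 892 Ω
I_n = V_th/R_th = 4.43/892 = 0.004966 A, and R_n = R_th = 892 Ω

Final answer: I_n = 0.004966 A, R_n = 892 Ω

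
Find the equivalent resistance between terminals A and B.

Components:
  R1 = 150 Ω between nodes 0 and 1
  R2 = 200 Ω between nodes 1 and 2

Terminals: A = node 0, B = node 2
Reduce the network between node 0 (A) and node 2 (B) by series/parallel combination:
  Rs1 = R1 + R2 (series, joined only at node 1) = 150 + 200 = 350 Ω
R_eq = 350 Ω

Final answer: 350 Ω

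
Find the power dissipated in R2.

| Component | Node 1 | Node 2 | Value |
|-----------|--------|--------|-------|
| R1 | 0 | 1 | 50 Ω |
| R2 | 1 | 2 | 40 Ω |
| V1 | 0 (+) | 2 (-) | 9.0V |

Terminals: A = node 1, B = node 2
Nodal analysis, taking node 2 as the 0 V reference.
Source V1 fixes V_0 = 9 V.
KCL at each unknown node (sum of currents leaving = 0; resistances in Ω):
  Node 1: (V_1 - 9)/50 + (V_1 - 0)/40 = 0
Collecting terms: 0.045 × V_1 = 0.18  =>  V_1 = 4 V
I_R2 = (V_1 - V_2)/R2 = (4 - 0)/40 = 0.1 A
P_R2 = I_R2² × R2 = (0.1)² × 40 = 0.4 W

Final answer: 0.4 W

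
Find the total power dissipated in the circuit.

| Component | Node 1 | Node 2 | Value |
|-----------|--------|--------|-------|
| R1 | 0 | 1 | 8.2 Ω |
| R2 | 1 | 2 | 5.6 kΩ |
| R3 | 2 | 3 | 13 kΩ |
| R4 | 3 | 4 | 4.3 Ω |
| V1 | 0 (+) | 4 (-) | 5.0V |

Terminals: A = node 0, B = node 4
Nodal analysis, taking node 4 as the 0 V reference.
Source V1 fixes V_0 = 5 V.
KCL at each unknown node (sum of currents leaving = 0; resistances in Ω):
  Node 1: (V_1 - 5)/8.2 + (V_1 - V_2)/5600 = 0
  Node 2: (V_2 - V_1)/5600 + (V_2 - V_3)/13000 = 0
  Node 3: (V_3 - V_2)/13000 + (V_3 - 0)/4.3 = 0
Collecting terms (coefficients in siemens):
  0.1221·V_1 - 0.0001786·V_2 = 0.6098
  0.0002555·V_2 - 0.0001786·V_1 - 0.00007692·V_3 = 0
  0.2326·V_3 - 0.00007692·V_2 = 0
Solving these 3 simultaneous equations (Gaussian elimination) gives:
  V_1 = 4.998 V, V_2 = 3.493 V, V_3 = 0.001155 V
Power in each resistor, P = (ΔV)²/R:
  P_R1 = (5 - 4.998)²/8.2 = 0.0000005918 W
  P_R2 = (4.998 - 3.493)²/5600 = 0.0004041 W
  P_R3 = (3.493 - 0.001155)²/13000 = 0.0009382 W
  P_R4 = (0.001155 - 0)²/4.3 = 0.0000003103 W
P_total = P_R1 + P_R2 + P_R3 + P_R4 = 0.001343 W

Final answer: 0.001343 W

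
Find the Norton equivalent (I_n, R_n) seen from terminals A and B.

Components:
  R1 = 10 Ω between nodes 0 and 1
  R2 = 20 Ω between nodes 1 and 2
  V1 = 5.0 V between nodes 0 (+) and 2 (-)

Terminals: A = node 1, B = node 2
Find the Thévenin equivalent first; then I_n = V_th/R_th and R_n = R_th.
Step 1 — V_th is the open-circuit voltage V_A - V_B (nothing connected across the terminals).
Nodal analysis, taking node 2 as the 0 V reference.
Source V1 fixes V_0 = 5 V.
KCL at each unknown node (sum of currents leaving = 0; resistances in Ω):
  Node 1: (V_1 - 5)/10 + (V_1 - 0)/20 = 0
Collecting terms: 0.15 × V_1 = 0.5  =>  V_1 = 3.333 V
V_th = V_1 - V_2 = 3.333 - 0 = 3.333 V
Step 2 — R_th: zero the source — replace V1 by a short circuit (node 2 merges into node 0) — and find the resistance seen between A (node 1) and B (node 0).
Reduce the network between node 1 (A) and node 0 (B) by series/parallel combination:
  Rp1 = R1 ‖ R2 (parallel, both between nodes 0 and 1) = 1/(1/10 + 1/20) = 6.667 Ω
R_th = 6.667 Ω
I_n = V_th/R_th = 3.333/6.667 = 0.5 A, and R_n = R_th = 6.667 Ω

Final answer: I_n = 0.5 A, R_n = 6.667 Ω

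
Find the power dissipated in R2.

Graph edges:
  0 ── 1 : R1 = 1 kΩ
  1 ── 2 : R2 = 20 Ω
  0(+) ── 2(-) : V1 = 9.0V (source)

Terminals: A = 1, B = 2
Nodal analysis, taking node 2 as the 0 V reference.
Source V1 fixes V_0 = 9 V.
KCL at each unknown node (sum of currents leaving = 0; resistances in Ω):
  Node 1: (V_1 - 9)/1000 + (V_1 - 0)/20 = 0
Collecting terms: 0.051 × V_1 = 0.009  =>  V_1 = 0.1765 V
I_R2 = (V_1 - V_2)/R2 = (0.1765 - 0)/20 = 0.008824 A
P_R2 = I_R2² × R2 = (0.008824)² × 20 = 0.001557 W

Final answer: 0.001557 W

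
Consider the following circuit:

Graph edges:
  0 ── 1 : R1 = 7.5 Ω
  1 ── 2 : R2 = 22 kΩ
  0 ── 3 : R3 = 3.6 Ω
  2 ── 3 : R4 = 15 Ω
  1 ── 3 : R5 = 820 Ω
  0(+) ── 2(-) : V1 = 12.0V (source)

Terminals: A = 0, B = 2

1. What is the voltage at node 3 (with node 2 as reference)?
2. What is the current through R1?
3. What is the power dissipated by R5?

Nodal analysis, taking node 2 as the 0 V reference.
Source V1 fixes V_0 = 12 V.
KCL at each unknown node (sum of currents leaving = 0; resistances in Ω):
  Node 1: (V_1 - 12)/7.5 + (V_1 - 0)/22000 + (V_1 - V_3)/820 = 0
  Node 3: (V_3 - 12)/3.6 + (V_3 - 0)/15 + (V_3 - V_1)/820 = 0
Collecting terms (coefficients in siemens):
  0.1346·V_1 - 0.00122·V_3 = 1.6
  0.3457·V_3 - 0.00122·V_1 = 3.333
Determinant D = (0.1346)(0.3457) - (-0.00122)(-0.00122) = 0.04652
V_1 = [(1.6)(0.3457) - (-0.00122)(3.333)]/D = 11.97 V
V_3 = [(0.1346)(3.333) - (1.6)(-0.00122)]/D = 9.686 V
Part 1:
  Read off the nodal solution: V_3 = 9.686 V
Part 2:
  I_R1 = (V_0 - V_1)/R1 = (12 - 11.97)/7.5 = 0.003336 A
  Magnitude: I_R1 = 0.003336 A
Part 3:
  I_R5 = (V_1 - V_3)/R5 = (11.97 - 9.686)/820 = 0.002792 A
  P_R5 = I_R5² × R5 = (0.002792)² × 820 = 0.006392 W

Final answers:
1. V_3 = 9.686 V
2. I_R1 = 0.003336 A
3. P_R5 = 0.006392 W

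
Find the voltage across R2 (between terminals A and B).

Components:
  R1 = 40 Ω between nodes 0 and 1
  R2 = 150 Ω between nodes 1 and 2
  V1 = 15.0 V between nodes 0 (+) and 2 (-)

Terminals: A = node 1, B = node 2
R1 and R2 are in series across V1 (node 0 → node 1 → node 2), and the output A–B is taken across R2, so this is a voltage divider.
Series current: I = V1/(R1 + R2) = 15/(40 + 150) = 15/190 = 0.07895 A
V_R2 = I × R2 = V1 × R2/(R1 + R2) = 15 × 150/190 = 11.84 V

Final answer: 11.84 V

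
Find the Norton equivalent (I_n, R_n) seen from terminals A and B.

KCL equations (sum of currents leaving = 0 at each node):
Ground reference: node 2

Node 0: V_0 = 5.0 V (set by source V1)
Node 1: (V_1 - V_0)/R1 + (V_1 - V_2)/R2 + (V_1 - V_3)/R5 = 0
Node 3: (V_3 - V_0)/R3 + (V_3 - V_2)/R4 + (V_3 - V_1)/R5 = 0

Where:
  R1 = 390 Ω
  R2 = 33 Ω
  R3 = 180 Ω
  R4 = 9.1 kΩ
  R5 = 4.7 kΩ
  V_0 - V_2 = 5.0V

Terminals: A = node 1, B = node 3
Find the Thévenin equivalent first; then I_n = V_th/R_th and R_n = R_th.
Step 1 — V_th is the open-circuit voltage V_A - V_B (nothing connected across the terminals).
Nodal analysis, taking node 2 as the 0 V reference.
Source V1 fixes V_0 = 5 V.
KCL at each unknown node (sum of currents leaving = 0; resistances in Ω):
  Node 1: (V_1 - 5)/390 + (V_1 - 0)/33 + (V_1 - V_3)/4700 = 0
  Node 3: (V_3 - 5)/180 + (V_3 - 0)/9100 + (V_3 - V_1)/4700 = 0
Collecting terms (coefficients in siemens):
  0.03308·V_1 - 0.0002128·V_3 = 0.01282
  0.005878·V_3 - 0.0002128·V_1 = 0.02778
Determinant D = (0.03308)(0.005878) - (-0.0002128)(-0.0002128) = 0.0001944
V_1 = [(0.01282)(0.005878) - (-0.0002128)(0.02778)]/D = 0.4181 V
V_3 = [(0.03308)(0.02778) - (0.01282)(-0.0002128)]/D = 4.741 V
V_th = V_1 - V_3 = 0.4181 - 4.741 = -4.323 V
Step 2 — R_th: zero the source — replace V1 by a short circuit (node 2 merges into node 0) — and find the resistance seen between A (node 1) and B (node 3).
Reduce the network between node 1 (A) and node 3 (B) by series/parallel combination:
  Rp1 = R1 ‖ R2 (parallel, both between nodes 0 and 1) = 1/(1/390 + 1/33) = 30.43 Ω
  Rp2 = R3 ‖ R4 (parallel, both between nodes 0 and 3) = 1/(1/180 + 1/9100) = 176.5 Ω
  Rs1 = Rp1 + Rp2 (series, joined only at node 0) = 30.43 + 176.5 = 206.9 Ω
  Rp3 = R5 ‖ Rs1 (parallel, both between nodes 1 and 3) = 1/(1/4700 + 1/206.9) = 198.2 Ω
R_th = 198.2 Ω
I_n = V_th/R_th = -4.323/198.2 = -0.02181 A, and R_n = R_th = 198.2 Ω

Final answer: I_n = -0.02181 A, R_n = 198.2 Ω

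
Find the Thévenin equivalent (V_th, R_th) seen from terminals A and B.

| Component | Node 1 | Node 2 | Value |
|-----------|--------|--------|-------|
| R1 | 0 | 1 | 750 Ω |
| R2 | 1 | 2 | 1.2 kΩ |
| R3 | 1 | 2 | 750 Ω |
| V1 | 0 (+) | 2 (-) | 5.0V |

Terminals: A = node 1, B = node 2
Step 1 — V_th is the open-circuit voltage V_A - V_B (nothing connected across the terminals).
Nodal analysis, taking node 2 as the 0 V reference.
Source V1 fixes V_0 = 5 V.
KCL at each unknown node (sum of currents leaving = 0; resistances in Ω):
  Node 1: (V_1 - 5)/750 + (V_1 - 0)/1200 + (V_1 - 0)/750 = 0
Collecting terms: 0.0035 × V_1 = 0.006667  =>  V_1 = 1.905 V
V_th = V_1 - V_2 = 1.905 - 0 = 1.905 V
Step 2 — R_th: zero the source — replace V1 by a short circuit (node 2 merges into node 0) — and find the resistance seen between A (node 1) and B (node 0).
Reduce the network between node 1 (A) and node 0 (B) by series/parallel combination:
  Rp1 = R1 ‖ R2 ‖ R3 (parallel, all between nodes 0 and 1) = 1/(1/750 + 1/1200 + 1/750) = 285.7 Ω
R_th = 285.7 Ω

Final answer: V_th = 1.905 V, R_th = 285.7 Ω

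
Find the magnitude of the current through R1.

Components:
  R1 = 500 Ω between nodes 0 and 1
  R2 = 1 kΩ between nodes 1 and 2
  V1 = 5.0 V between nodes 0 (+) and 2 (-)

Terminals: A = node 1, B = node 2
Nodal analysis, taking node 2 as the 0 V reference.
Source V1 fixes V_0 = 5 V.
KCL at each unknown node (sum of currents leaving = 0; resistances in Ω):
  Node 1: (V_1 - 5)/500 + (V_1 - 0)/1000 = 0
Collecting terms: 0.003 × V_1 = 0.01  =>  V_1 = 3.333 V
I_R1 = (V_0 - V_1)/R1 = (5 - 3.333)/500 = 0.003333 A
|I_R1| = 0.003333 A

Final answer: |I_R1| = 0.003333 A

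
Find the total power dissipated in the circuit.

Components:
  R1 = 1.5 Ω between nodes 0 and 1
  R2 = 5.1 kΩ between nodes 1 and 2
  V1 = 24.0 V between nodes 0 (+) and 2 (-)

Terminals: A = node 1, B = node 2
Nodal analysis, taking node 2 as the 0 V reference.
Source V1 fixes V_0 = 24 V.
KCL at each unknown node (sum of currents leaving = 0; resistances in Ω):
  Node 1: (V_1 - 24)/1.5 + (V_1 - 0)/5100 = 0
Collecting terms: 0.6669 × V_1 = 16  =>  V_1 = 23.99 V
Power in each resistor, P = (ΔV)²/R:
  P_R1 = (24 - 23.99)²/1.5 = 0.0000332 W
  P_R2 = (23.99 - 0)²/5100 = 0.1129 W
P_total = P_R1 + P_R2 = 0.1129 W

Final answer: 0.1129 W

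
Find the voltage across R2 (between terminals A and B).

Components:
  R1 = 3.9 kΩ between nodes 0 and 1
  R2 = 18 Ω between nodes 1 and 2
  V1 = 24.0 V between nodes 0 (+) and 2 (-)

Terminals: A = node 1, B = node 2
R1 and R2 are in series across V1 (node 0 → node 1 → node 2), and the output A–B is taken across R2, so this is a voltage divider.
Series current: I = V1/(R1 + R2) = 24/(3900 + 18) = 24/3918 = 0.006126 A
V_R2 = I × R2 = V1 × R2/(R1 + R2) = 24 × 18/3918 = 0.1103 V

Final answer: 0.1103 V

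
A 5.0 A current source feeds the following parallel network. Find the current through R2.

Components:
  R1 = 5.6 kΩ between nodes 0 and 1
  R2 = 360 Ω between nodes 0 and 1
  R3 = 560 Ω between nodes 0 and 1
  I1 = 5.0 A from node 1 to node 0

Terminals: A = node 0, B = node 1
All resistors sit directly between nodes 0 and 1, so they are in parallel and share one voltage V; the full source current 5 A splits among them.
1/R_par = 1/5600 + 1/360 + 1/560 = 0.004742 S  =>  R_par = 210.9 Ω
V = I × R_par = 5 × 210.9 = 1054 V
I_R2 = V/R2 = 1054/360 = 2.929 A

Final answer: 2.929 A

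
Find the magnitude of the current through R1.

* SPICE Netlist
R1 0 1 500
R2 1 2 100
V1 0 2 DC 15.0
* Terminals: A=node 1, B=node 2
Nodal analysis, taking node 2 as the 0 V reference.
Source V1 fixes V_0 = 15 V.
KCL at each unknown node (sum of currents leaving = 0; resistances in Ω):
  Node 1: (V_1 - 15)/500 + (V_1 - 0)/100 = 0
Collecting terms: 0.012 × V_1 = 0.03  =>  V_1 = 2.5 V
I_R1 = (V_0 - V_1)/R1 = (15 - 2.5)/500 = 0.025 A
|I_R1| = 0.025 A

Final answer: |I_R1| = 0.025 A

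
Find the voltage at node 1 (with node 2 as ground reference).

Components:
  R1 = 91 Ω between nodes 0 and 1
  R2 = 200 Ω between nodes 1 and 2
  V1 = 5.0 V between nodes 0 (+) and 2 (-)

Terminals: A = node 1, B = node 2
Nodal analysis, taking node 2 as the 0 V reference.
Source V1 fixes V_0 = 5 V.
KCL at each unknown node (sum of currents leaving = 0; resistances in Ω):
  Node 1: (V_1 - 5)/91 + (V_1 - 0)/200 = 0
Collecting terms: 0.01599 × V_1 = 0.05495  =>  V_1 = 3.436 V
The requested potential is V_1 = 3.436 V.

Final answer: V_1 = 3.436 V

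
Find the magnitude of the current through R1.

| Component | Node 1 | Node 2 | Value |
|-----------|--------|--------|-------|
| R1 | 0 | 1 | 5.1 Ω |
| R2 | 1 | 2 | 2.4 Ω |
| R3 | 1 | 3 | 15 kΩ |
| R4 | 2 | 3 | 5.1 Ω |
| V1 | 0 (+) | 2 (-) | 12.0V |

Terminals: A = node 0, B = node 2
Nodal analysis, taking node 2 as the 0 V reference.
Source V1 fixes V_0 = 12 V.
KCL at each unknown node (sum of currents leaving = 0; resistances in Ω):
  Node 1: (V_1 - 12)/5.1 + (V_1 - 0)/2.4 + (V_1 - V_3)/15000 = 0
  Node 3: (V_3 - V_1)/15000 + (V_3 - 0)/5.1 = 0
Collecting terms (coefficients in siemens):
  0.6128·V_1 - 0.00006667·V_3 = 2.353
  0.1961·V_3 - 0.00006667·V_1 = 0
Determinant D = (0.6128)(0.1961) - (-0.00006667)(-0.00006667) = 0.1202
V_1 = [(2.353)(0.1961) - (-0.00006667)(0)]/D = 3.84 V
V_3 = [(0.6128)(0) - (2.353)(-0.00006667)]/D = 0.001305 V
I_R1 = (V_0 - V_1)/R1 = (12 - 3.84)/5.1 = 1.6 A
|I_R1| = 1.6 A

Final answer: |I_R1| = 1.6 A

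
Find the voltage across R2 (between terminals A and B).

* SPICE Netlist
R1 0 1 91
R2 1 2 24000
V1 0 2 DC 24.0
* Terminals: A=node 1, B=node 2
R1 and R2 are in series across V1 (node 0 → node 1 → node 2), and the output A–B is taken across R2, so this is a voltage divider.
Series current: I = V1/(R1 + R2) = 24/(91 + 24000) = 24/24090 = 0.0009962 A
V_R2 = I × R2 = V1 × R2/(R1 + R2) = 24 × 24000/24090 = 23.91 V

Final answer: 23.91 V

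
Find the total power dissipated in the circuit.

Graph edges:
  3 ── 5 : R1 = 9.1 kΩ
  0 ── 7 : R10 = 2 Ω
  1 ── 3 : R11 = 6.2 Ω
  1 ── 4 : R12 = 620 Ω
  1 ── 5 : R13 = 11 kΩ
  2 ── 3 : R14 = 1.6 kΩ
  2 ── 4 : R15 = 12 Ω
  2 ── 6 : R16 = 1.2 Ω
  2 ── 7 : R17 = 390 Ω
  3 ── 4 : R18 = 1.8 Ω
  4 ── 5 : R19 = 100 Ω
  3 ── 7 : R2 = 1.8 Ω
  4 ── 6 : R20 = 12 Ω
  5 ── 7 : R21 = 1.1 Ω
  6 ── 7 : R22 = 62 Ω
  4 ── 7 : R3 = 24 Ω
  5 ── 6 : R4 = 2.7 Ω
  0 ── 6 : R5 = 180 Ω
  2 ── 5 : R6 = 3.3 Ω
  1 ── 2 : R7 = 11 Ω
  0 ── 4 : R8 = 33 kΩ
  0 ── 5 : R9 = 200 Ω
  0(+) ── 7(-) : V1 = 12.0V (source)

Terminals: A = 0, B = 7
Nodal analysis, taking node 7 as the 0 V reference.
Source V1 fixes V_0 = 12 V.
KCL at each unknown node (sum of currents leaving = 0; resistances in Ω):
  Node 1: (V_1 - V_2)/11 + (V_1 - V_3)/6.2 + (V_1 - V_4)/620 + (V_1 - V_5)/11000 = 0
  Node 2: (V_2 - V_5)/3.3 + (V_2 - V_1)/11 + (V_2 - V_3)/1600 + (V_2 - V_4)/12 + (V_2 - V_6)/1.2 + (V_2 - 0)/390 = 0
  Node 3: (V_3 - V_5)/9100 + (V_3 - 0)/1.8 + (V_3 - V_1)/6.2 + (V_3 - V_2)/1600 + (V_3 - V_4)/1.8 = 0
  Node 4: (V_4 - 0)/24 + (V_4 - 12)/33000 + (V_4 - V_1)/620 + (V_4 - V_2)/12 + (V_4 - V_3)/1.8 + (V_4 - V_5)/100 + (V_4 - V_6)/12 = 0
  Node 5: (V_5 - V_3)/9100 + (V_5 - V_6)/2.7 + (V_5 - V_2)/3.3 + (V_5 - 12)/200 + (V_5 - V_1)/11000 + (V_5 - V_4)/100 + (V_5 - 0)/1.1 = 0
  Node 6: (V_6 - V_5)/2.7 + (V_6 - 12)/180 + (V_6 - V_2)/1.2 + (V_6 - V_4)/12 + (V_6 - 0)/62 = 0
Collecting terms (coefficients in siemens):
  0.2539·V_1 - 0.09091·V_2 - 0.1613·V_3 - 0.001613·V_4 - 0.00009091·V_5 = 0
  1.314·V_2 - 0.09091·V_1 - 0.000625·V_3 - 0.08333·V_4 - 0.303·V_5 - 0.8333·V_6 = 0
  1.273·V_3 - 0.1613·V_1 - 0.000625·V_2 - 0.5556·V_4 - 0.0001099·V_5 = 0
  0.7755·V_4 - 0.001613·V_1 - 0.08333·V_2 - 0.5556·V_3 - 0.01·V_5 - 0.08333·V_6 = 0.0003636
  1.598·V_5 - 0.00009091·V_1 - 0.303·V_2 - 0.0001099·V_3 - 0.01·V_4 - 0.3704·V_6 = 0.06
  1.309·V_6 - 0.8333·V_2 - 0.08333·V_4 - 0.3704·V_5 = 0.06667
Solving these 6 simultaneous equations (Gaussian elimination) gives:
  V_1 = 0.07809 V, V_2 = 0.1489 V, V_3 = 0.03827 V, V_4 = 0.06483 V
  V_5 = 0.1081 V, V_6 = 0.1805 V
Power in each resistor, P = (ΔV)²/R:
  P_R1 = (0.03827 - 0.1081)²/9100 = 0.0000005352 W
  P_R2 = (0.03827 - 0)²/1.8 = 0.0008135 W
  P_R3 = (0.06483 - 0)²/24 = 0.0001751 W
  P_R4 = (0.1081 - 0.1805)²/2.7 = 0.001943 W
  P_R5 = (12 - 0.1805)²/180 = 0.7761 W
  P_R6 = (0.1489 - 0.1081)²/3.3 = 0.0005065 W
  P_R7 = (0.07809 - 0.1489)²/11 = 0.0004564 W
  P_R8 = (12 - 0.06483)²/33000 = 0.004317 W
  P_R9 = (12 - 0.1081)²/200 = 0.7071 W
  P_R10 = (12 - 0)²/2 = 72 W
  P_R11 = (0.07809 - 0.03827)²/6.2 = 0.0002557 W
  P_R12 = (0.07809 - 0.06483)²/620 = 0.0000002832 W
  P_R13 = (0.07809 - 0.1081)²/11000 = 0.00000008165 W
  P_R14 = (0.1489 - 0.03827)²/1600 = 0.000007655 W
  P_R15 = (0.1489 - 0.06483)²/12 = 0.0005894 W
  P_R16 = (0.1489 - 0.1805)²/1.2 = 0.0008294 W
  P_R17 = (0.1489 - 0)²/390 = 0.00005688 W
  P_R18 = (0.03827 - 0.06483)²/1.8 = 0.0003921 W
  P_R19 = (0.06483 - 0.1081)²/100 = 0.00001868 W
  P_R20 = (0.06483 - 0.1805)²/12 = 0.001115 W
  P_R21 = (0.1081 - 0)²/1.1 = 0.01061 W
  P_R22 = (0.1805 - 0)²/62 = 0.0005254 W
P_total = P_R1 + P_R2 + P_R3 + P_R4 + P_R5 + P_R6 + P_R7 + P_R8 + P_R9 + P_R10 + P_R11 + P_R12 + P_R13 + P_R14 + P_R15 + P_R16 + P_R17 + P_R18 + P_R19 + P_R20 + P_R21 + P_R22 = 73.51 W

Final answer: 73.51 W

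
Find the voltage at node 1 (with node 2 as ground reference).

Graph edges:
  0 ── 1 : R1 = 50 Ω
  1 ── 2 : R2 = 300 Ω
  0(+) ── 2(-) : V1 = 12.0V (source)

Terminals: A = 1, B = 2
Nodal analysis, taking node 2 as the 0 V reference.
Source V1 fixes V_0 = 12 V.
KCL at each unknown node (sum of currents leaving = 0; resistances in Ω):
  Node 1: (V_1 - 12)/50 + (V_1 - 0)/300 = 0
Collecting terms: 0.02333 × V_1 = 0.24  =>  V_1 = 10.29 V
The requested potential is V_1 = 10.29 V.

Final answer: V_1 = 10.29 V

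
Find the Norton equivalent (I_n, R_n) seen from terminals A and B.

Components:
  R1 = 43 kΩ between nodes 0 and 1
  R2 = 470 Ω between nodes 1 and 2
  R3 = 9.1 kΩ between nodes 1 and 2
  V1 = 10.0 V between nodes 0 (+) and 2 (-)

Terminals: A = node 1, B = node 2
Find the Thévenin equivalent first; then I_n = V_th/R_th and R_n = R_th.
Step 1 — V_th is the open-circuit voltage V_A - V_B (nothing connected across the terminals).
Nodal analysis, taking node 2 as the 0 V reference.
Source V1 fixes V_0 = 10 V.
KCL at each unknown node (sum of currents leaving = 0; resistances in Ω):
  Node 1: (V_1 - 10)/43000 + (V_1 - 0)/470 + (V_1 - 0)/9100 = 0
Collecting terms: 0.002261 × V_1 = 0.0002326  =>  V_1 = 0.1029 V
V_th = V_1 - V_2 = 0.1029 - 0 = 0.1029 V
Step 2 — R_th: zero the source — replace V1 by a short circuit (node 2 merges into node 0) — and find the resistance seen between A (node 1) and B (node 0).
Reduce the network between node 1 (A) and node 0 (B) by series/parallel combination:
  Rp1 = R1 ‖ R2 ‖ R3 (parallel, all between nodes 0 and 1) = 1/(1/43000 + 1/470 + 1/9100) = 442.3 Ω
R_th = 442.3 Ω
I_n = V_th/R_th = 0.1029/442.3 = 0.0002326 A, and R_n = R_th = 442.3 Ω

Final answer: I_n = 0.0002326 A, R_n = 442.3 Ω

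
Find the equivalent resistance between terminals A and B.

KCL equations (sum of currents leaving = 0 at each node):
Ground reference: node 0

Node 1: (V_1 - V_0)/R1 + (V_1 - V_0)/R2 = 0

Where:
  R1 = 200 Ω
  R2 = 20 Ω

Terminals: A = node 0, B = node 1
Reduce the network between node 0 (A) and node 1 (B) by series/parallel combination:
  Rp1 = R1 ‖ R2 (parallel, both between nodes 0 and 1) = 1/(1/200 + 1/20) = 18.18 Ω
R_eq = 18.18 Ω

Final answer: 18.18 Ω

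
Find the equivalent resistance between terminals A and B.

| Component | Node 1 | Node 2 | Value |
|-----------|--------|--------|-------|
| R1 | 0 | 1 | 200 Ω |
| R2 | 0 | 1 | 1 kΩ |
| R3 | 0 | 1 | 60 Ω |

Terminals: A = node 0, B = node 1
Reduce the network between node 0 (A) and node 1 (B) by series/parallel combination:
  Rp1 = R1 ‖ R2 ‖ R3 (parallel, all between nodes 0 and 1) = 1/(1/200 + 1/1000 + 1/60) = 44.12 Ω
R_eq = 44.12 Ω

Final answer: 44.12 Ω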